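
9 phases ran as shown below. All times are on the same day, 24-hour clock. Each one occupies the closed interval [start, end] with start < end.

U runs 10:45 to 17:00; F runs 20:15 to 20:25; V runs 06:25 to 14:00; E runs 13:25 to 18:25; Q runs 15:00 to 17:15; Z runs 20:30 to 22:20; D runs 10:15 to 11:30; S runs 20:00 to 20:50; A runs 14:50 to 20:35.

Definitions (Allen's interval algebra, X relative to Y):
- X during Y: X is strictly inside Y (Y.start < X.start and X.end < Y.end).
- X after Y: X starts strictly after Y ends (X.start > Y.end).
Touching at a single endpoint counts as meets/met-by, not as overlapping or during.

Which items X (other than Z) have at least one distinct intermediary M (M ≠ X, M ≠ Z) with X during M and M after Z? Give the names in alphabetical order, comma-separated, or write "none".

none

Target Z = [20:30, 22:20].
Intermediaries M with M after Z: none.
Union: none.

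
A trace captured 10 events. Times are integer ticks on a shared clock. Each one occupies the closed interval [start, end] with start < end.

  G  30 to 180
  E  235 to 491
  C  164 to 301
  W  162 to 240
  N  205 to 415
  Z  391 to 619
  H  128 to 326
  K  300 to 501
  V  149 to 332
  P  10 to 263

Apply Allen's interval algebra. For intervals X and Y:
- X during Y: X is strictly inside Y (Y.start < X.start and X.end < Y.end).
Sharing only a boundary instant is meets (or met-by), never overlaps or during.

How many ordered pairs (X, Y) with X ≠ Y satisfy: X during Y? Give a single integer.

Checking all 90 ordered pairs for relation 'during'; matching pairs in alphabetical order:
(C, H): C during H ✓
(C, V): C during V ✓
(G, P): G during P ✓
(W, H): W during H ✓
(W, P): W during P ✓
(W, V): W during V ✓
Count: 6.

6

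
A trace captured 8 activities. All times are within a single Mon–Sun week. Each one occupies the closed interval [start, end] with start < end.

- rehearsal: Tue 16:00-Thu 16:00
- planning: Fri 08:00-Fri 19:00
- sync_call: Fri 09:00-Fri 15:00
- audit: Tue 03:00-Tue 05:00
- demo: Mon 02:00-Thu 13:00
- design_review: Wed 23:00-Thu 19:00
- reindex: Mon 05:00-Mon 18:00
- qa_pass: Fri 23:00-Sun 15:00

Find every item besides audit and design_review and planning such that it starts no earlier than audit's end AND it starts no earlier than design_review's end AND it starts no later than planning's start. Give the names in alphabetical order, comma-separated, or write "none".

Conditions: its start is no earlier than audit's end (X.start >= Tue 05:00) AND its start is no earlier than design_review's end (X.start >= Thu 19:00) AND its start is no later than planning's start (X.start <= Fri 08:00).
demo: start Mon 02:00 >= Tue 05:00? ✗; start Mon 02:00 >= Thu 19:00? ✗; start Mon 02:00 <= Fri 08:00? ✓ → no.
qa_pass: start Fri 23:00 >= Tue 05:00? ✓; start Fri 23:00 >= Thu 19:00? ✓; start Fri 23:00 <= Fri 08:00? ✗ → no.
rehearsal: start Tue 16:00 >= Tue 05:00? ✓; start Tue 16:00 >= Thu 19:00? ✗; start Tue 16:00 <= Fri 08:00? ✓ → no.
reindex: start Mon 05:00 >= Tue 05:00? ✗; start Mon 05:00 >= Thu 19:00? ✗; start Mon 05:00 <= Fri 08:00? ✓ → no.
sync_call: start Fri 09:00 >= Tue 05:00? ✓; start Fri 09:00 >= Thu 19:00? ✓; start Fri 09:00 <= Fri 08:00? ✗ → no.
Result: none.

none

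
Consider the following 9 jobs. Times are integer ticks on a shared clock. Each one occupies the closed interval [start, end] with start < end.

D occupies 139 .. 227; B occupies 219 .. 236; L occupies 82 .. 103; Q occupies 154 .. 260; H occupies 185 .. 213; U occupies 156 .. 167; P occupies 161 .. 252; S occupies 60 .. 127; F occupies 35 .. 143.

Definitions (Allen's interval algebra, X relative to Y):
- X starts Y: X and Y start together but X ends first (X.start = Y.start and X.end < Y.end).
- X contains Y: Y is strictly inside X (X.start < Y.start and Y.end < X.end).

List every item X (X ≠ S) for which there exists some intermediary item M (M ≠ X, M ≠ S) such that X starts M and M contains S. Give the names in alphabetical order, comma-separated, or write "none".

none

Target S = [60, 127].
Intermediaries M with M contains S: F.
Via F — items with X starts F: none.
Union: none.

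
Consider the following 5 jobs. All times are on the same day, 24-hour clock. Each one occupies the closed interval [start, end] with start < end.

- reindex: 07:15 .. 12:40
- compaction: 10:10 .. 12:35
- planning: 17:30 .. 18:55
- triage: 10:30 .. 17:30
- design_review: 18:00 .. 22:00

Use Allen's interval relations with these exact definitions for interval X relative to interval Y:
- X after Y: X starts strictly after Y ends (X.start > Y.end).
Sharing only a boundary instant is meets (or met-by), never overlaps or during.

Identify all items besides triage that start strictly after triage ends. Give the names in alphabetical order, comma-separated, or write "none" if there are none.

design_review

Target triage = [10:30, 17:30].
compaction [10:10, 12:35] → overlaps → no.
design_review [18:00, 22:00] → after → yes.
planning [17:30, 18:55] → met-by → no.
reindex [07:15, 12:40] → overlaps → no.
Result: design_review.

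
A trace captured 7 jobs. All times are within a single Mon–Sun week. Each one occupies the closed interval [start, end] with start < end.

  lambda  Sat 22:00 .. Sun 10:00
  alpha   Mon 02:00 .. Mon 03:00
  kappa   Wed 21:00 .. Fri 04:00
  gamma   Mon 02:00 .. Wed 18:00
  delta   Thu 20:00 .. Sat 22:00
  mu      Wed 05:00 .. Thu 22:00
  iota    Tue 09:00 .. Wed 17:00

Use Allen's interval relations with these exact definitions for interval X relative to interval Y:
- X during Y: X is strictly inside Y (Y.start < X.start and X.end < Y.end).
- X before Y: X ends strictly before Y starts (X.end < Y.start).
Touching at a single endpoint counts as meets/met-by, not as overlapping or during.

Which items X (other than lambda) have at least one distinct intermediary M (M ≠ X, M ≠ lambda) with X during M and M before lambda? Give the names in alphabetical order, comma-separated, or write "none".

iota

Target lambda = [Sat 22:00, Sun 10:00].
Intermediaries M with M before lambda: alpha, gamma, iota, kappa, mu.
Via alpha — items with X during alpha: none.
Via gamma — items with X during gamma: iota.
Via iota — items with X during iota: none.
Via kappa — items with X during kappa: none.
Via mu — items with X during mu: none.
Union: iota.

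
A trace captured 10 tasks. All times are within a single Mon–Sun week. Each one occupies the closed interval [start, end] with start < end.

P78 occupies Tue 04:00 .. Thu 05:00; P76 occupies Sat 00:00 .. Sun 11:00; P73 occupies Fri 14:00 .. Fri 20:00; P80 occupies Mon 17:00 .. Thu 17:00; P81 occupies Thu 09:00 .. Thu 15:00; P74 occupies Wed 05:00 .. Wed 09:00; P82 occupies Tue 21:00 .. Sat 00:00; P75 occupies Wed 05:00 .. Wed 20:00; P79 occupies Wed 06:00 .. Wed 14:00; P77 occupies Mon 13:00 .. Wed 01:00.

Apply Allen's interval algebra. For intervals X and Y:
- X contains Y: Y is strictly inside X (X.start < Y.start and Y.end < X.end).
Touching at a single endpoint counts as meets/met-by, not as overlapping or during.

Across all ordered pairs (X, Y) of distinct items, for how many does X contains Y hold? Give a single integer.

Checking all 90 ordered pairs for relation 'contains'; matching pairs in alphabetical order:
(P75, P79): P75 contains P79 ✓
(P78, P74): P78 contains P74 ✓
(P78, P75): P78 contains P75 ✓
(P78, P79): P78 contains P79 ✓
(P80, P74): P80 contains P74 ✓
(P80, P75): P80 contains P75 ✓
(P80, P78): P80 contains P78 ✓
(P80, P79): P80 contains P79 ✓
(P80, P81): P80 contains P81 ✓
(P82, P73): P82 contains P73 ✓
(P82, P74): P82 contains P74 ✓
(P82, P75): P82 contains P75 ✓
(P82, P79): P82 contains P79 ✓
(P82, P81): P82 contains P81 ✓
Count: 14.

14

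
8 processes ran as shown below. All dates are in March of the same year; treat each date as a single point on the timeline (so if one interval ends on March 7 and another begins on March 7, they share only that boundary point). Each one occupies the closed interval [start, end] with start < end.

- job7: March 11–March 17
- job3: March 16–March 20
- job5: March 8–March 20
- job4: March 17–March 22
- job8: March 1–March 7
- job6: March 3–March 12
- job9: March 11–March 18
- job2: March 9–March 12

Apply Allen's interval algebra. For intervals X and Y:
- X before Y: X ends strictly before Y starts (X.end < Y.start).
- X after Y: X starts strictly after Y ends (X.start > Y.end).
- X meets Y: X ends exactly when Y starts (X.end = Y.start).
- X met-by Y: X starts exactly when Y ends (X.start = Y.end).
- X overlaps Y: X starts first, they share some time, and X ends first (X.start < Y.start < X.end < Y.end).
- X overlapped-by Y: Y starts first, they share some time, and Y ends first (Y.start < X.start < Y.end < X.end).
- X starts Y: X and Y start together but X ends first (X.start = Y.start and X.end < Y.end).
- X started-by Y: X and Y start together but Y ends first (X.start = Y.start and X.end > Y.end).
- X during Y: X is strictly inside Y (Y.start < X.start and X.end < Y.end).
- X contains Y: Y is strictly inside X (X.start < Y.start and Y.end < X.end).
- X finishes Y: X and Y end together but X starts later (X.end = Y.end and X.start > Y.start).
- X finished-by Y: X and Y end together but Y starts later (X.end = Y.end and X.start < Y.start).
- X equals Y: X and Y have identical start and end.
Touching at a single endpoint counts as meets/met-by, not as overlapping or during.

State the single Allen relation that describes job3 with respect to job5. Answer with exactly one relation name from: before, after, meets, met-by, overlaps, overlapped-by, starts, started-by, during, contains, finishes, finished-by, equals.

finishes

job3 = [March 16, March 20]; job5 = [March 8, March 20].
Compare endpoints: job3.start > job5.start, job3.start < job5.end, job3.end > job5.start, job3.end = job5.end.
That pattern is 'finishes'.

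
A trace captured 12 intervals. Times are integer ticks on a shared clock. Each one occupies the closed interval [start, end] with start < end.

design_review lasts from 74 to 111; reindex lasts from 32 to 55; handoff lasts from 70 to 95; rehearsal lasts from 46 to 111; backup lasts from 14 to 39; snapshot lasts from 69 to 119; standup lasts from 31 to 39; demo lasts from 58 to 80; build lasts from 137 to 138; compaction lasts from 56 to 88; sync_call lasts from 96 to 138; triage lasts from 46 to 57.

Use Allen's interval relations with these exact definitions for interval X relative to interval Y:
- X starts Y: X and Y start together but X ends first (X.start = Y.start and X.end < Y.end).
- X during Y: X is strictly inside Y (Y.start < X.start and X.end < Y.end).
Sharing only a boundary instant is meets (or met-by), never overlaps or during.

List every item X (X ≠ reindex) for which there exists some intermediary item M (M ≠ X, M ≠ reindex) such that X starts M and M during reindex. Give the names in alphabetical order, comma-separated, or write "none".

none

Target reindex = [32, 55].
Intermediaries M with M during reindex: none.
Union: none.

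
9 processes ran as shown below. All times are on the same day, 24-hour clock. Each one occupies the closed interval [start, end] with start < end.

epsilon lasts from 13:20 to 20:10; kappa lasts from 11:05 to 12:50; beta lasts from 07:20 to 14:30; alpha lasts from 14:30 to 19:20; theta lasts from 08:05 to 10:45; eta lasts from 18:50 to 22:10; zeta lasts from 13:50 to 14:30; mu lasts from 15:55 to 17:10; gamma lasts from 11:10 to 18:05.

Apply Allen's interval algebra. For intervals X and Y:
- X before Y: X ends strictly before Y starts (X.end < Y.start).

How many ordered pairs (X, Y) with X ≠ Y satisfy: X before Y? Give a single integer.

18

Checking all 72 ordered pairs for relation 'before'; matching pairs in alphabetical order:
(beta, eta): beta before eta ✓
(beta, mu): beta before mu ✓
(gamma, eta): gamma before eta ✓
(kappa, alpha): kappa before alpha ✓
(kappa, epsilon): kappa before epsilon ✓
(kappa, eta): kappa before eta ✓
(kappa, mu): kappa before mu ✓
(kappa, zeta): kappa before zeta ✓
(mu, eta): mu before eta ✓
(theta, alpha): theta before alpha ✓
(theta, epsilon): theta before epsilon ✓
(theta, eta): theta before eta ✓
(theta, gamma): theta before gamma ✓
(theta, kappa): theta before kappa ✓
(theta, mu): theta before mu ✓
(theta, zeta): theta before zeta ✓
(zeta, eta): zeta before eta ✓
(zeta, mu): zeta before mu ✓
Count: 18.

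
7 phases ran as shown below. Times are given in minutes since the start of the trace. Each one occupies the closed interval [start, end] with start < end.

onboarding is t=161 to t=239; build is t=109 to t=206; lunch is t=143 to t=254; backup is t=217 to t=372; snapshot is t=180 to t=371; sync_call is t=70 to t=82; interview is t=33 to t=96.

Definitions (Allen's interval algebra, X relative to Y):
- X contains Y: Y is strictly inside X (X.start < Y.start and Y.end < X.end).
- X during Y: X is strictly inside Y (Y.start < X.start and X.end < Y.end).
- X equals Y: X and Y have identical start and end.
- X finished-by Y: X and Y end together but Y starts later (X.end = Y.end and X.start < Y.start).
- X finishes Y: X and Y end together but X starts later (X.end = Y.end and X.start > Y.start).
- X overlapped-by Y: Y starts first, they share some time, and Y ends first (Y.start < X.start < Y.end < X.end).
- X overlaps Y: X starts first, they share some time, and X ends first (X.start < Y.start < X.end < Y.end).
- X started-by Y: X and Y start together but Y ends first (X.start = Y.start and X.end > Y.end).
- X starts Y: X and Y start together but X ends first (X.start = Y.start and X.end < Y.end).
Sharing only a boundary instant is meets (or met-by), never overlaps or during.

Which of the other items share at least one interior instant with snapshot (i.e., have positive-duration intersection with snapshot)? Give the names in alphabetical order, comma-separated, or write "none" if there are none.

Target snapshot = [t=180, t=371].
backup [t=217, t=372] → overlapped-by → yes.
build [t=109, t=206] → overlaps → yes.
interview [t=33, t=96] → before → no.
lunch [t=143, t=254] → overlaps → yes.
onboarding [t=161, t=239] → overlaps → yes.
sync_call [t=70, t=82] → before → no.
Result: backup, build, lunch, onboarding.

backup, build, lunch, onboarding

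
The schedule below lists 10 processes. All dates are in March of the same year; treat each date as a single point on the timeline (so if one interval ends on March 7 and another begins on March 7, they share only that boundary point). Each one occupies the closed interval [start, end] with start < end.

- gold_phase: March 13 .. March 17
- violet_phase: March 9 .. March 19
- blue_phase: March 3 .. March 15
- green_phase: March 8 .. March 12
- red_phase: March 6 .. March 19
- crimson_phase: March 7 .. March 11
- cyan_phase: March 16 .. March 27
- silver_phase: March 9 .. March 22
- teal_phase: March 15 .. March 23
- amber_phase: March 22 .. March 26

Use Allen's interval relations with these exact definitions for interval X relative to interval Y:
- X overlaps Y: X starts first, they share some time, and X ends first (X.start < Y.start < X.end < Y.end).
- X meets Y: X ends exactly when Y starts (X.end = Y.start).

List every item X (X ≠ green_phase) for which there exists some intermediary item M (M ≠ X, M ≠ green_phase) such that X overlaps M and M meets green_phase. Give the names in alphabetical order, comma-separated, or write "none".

Target green_phase = [March 8, March 12].
Intermediaries M with M meets green_phase: none.
Union: none.

none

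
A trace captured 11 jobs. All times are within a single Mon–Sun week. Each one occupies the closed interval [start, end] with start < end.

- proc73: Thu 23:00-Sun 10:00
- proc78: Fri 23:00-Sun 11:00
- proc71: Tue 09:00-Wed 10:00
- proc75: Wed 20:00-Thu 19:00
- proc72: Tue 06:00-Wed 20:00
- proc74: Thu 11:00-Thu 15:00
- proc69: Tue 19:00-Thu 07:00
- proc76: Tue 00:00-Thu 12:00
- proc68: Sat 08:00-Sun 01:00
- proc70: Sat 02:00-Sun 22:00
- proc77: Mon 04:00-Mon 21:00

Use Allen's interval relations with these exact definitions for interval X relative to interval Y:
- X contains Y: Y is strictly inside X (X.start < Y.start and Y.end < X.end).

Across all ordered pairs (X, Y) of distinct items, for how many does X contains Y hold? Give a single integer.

8

Checking all 110 ordered pairs for relation 'contains'; matching pairs in alphabetical order:
(proc70, proc68): proc70 contains proc68 ✓
(proc72, proc71): proc72 contains proc71 ✓
(proc73, proc68): proc73 contains proc68 ✓
(proc75, proc74): proc75 contains proc74 ✓
(proc76, proc69): proc76 contains proc69 ✓
(proc76, proc71): proc76 contains proc71 ✓
(proc76, proc72): proc76 contains proc72 ✓
(proc78, proc68): proc78 contains proc68 ✓
Count: 8.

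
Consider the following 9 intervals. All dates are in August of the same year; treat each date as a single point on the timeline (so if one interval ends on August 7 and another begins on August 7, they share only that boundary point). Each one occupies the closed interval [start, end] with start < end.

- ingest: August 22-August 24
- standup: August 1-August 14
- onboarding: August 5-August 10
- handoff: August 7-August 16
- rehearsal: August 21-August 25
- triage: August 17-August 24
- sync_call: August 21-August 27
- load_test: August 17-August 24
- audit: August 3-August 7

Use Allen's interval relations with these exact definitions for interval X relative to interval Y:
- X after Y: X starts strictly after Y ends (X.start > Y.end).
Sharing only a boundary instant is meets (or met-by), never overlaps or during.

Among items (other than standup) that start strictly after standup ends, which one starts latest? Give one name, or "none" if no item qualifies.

ingest

Target standup = [August 1, August 14].
audit [August 3, August 7] → during → excluded.
handoff [August 7, August 16] → overlapped-by → excluded.
ingest [August 22, August 24] → after → candidate.
load_test [August 17, August 24] → after → candidate.
onboarding [August 5, August 10] → during → excluded.
rehearsal [August 21, August 25] → after → candidate.
sync_call [August 21, August 27] → after → candidate.
triage [August 17, August 24] → after → candidate.
Among candidates, latest start is August 22 → ingest.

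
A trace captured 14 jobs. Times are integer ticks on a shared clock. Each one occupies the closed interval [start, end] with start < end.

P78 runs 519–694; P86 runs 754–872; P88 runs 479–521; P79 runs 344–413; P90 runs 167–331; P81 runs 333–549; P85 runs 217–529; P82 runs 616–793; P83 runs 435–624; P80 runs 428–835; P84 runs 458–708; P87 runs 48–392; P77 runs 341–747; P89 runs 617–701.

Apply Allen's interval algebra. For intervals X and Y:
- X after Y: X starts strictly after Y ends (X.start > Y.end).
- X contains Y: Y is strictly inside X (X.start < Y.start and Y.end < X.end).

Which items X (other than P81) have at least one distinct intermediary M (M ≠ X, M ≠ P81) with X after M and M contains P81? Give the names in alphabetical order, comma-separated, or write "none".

none

Target P81 = [333, 549].
Intermediaries M with M contains P81: none.
Union: none.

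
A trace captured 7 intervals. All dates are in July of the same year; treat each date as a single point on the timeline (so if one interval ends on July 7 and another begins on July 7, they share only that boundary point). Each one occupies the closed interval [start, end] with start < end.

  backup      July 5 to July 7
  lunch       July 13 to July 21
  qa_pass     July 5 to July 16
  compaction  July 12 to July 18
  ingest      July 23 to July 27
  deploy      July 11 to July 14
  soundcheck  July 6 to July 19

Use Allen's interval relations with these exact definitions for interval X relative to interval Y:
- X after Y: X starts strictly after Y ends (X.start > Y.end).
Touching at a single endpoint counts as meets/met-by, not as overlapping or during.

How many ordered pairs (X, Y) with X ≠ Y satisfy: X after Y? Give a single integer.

9

Checking all 42 ordered pairs for relation 'after'; matching pairs in alphabetical order:
(compaction, backup): compaction after backup ✓
(deploy, backup): deploy after backup ✓
(ingest, backup): ingest after backup ✓
(ingest, compaction): ingest after compaction ✓
(ingest, deploy): ingest after deploy ✓
(ingest, lunch): ingest after lunch ✓
(ingest, qa_pass): ingest after qa_pass ✓
(ingest, soundcheck): ingest after soundcheck ✓
(lunch, backup): lunch after backup ✓
Count: 9.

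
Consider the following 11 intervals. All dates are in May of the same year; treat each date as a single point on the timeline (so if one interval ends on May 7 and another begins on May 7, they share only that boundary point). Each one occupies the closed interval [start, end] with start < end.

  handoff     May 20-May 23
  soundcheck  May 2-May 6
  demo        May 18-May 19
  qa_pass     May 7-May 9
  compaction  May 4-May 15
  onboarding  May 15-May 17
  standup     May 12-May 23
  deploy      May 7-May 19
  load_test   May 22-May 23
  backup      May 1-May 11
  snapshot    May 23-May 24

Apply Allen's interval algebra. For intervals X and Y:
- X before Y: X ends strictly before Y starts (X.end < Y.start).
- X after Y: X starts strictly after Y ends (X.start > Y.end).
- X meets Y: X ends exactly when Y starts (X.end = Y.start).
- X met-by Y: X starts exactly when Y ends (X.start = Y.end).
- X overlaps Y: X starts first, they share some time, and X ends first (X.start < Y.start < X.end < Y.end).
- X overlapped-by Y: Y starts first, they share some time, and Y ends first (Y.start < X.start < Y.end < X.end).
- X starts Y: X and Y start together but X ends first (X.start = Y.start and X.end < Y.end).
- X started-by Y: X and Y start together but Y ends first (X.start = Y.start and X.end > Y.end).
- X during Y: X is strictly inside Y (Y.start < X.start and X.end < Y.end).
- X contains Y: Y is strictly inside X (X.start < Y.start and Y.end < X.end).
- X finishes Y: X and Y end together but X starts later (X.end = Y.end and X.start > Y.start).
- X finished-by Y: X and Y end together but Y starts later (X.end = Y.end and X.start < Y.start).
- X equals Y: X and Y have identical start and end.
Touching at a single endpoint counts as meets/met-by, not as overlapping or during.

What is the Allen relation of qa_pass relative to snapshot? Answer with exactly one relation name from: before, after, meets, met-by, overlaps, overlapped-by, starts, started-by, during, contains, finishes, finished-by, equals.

before

qa_pass = [May 7, May 9]; snapshot = [May 23, May 24].
Compare endpoints: qa_pass.start < snapshot.start, qa_pass.start < snapshot.end, qa_pass.end < snapshot.start, qa_pass.end < snapshot.end.
That pattern is 'before'.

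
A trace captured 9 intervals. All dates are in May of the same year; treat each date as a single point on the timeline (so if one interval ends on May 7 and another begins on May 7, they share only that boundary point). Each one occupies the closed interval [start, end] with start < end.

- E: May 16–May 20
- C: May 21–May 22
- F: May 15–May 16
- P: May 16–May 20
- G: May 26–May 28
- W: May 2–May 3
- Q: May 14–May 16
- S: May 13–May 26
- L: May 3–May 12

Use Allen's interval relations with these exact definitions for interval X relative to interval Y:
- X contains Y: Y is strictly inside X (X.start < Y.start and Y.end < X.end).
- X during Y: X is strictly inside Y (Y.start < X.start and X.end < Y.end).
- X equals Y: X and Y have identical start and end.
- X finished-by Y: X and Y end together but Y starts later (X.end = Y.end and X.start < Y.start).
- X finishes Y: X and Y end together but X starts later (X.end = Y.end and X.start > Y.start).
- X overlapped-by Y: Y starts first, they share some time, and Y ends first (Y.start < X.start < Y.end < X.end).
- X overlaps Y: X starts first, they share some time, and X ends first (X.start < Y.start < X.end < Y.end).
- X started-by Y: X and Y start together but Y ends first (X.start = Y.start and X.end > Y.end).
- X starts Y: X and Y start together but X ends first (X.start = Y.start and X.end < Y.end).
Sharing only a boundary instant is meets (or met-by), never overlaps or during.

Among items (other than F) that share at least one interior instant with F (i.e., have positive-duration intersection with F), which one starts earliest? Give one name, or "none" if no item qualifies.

S

Target F = [May 15, May 16].
C [May 21, May 22] → after → excluded.
E [May 16, May 20] → met-by → excluded.
G [May 26, May 28] → after → excluded.
L [May 3, May 12] → before → excluded.
P [May 16, May 20] → met-by → excluded.
Q [May 14, May 16] → finished-by → candidate.
S [May 13, May 26] → contains → candidate.
W [May 2, May 3] → before → excluded.
Among candidates, earliest start is May 13 → S.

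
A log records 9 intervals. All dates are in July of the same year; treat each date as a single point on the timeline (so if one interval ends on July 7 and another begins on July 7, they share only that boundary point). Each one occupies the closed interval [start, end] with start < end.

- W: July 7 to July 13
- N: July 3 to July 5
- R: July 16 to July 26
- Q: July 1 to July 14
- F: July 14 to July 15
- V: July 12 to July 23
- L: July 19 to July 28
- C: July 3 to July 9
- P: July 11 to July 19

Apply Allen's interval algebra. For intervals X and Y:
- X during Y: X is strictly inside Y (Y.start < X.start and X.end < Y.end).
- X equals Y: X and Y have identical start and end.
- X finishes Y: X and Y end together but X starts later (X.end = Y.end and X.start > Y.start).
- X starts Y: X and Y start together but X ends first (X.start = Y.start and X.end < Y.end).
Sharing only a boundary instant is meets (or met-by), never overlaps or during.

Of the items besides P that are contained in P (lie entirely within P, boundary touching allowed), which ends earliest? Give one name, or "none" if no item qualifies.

Target P = [July 11, July 19].
C [July 3, July 9] → before → excluded.
F [July 14, July 15] → during → candidate.
L [July 19, July 28] → met-by → excluded.
N [July 3, July 5] → before → excluded.
Q [July 1, July 14] → overlaps → excluded.
R [July 16, July 26] → overlapped-by → excluded.
V [July 12, July 23] → overlapped-by → excluded.
W [July 7, July 13] → overlaps → excluded.
Among candidates, earliest end is July 15 → F.

F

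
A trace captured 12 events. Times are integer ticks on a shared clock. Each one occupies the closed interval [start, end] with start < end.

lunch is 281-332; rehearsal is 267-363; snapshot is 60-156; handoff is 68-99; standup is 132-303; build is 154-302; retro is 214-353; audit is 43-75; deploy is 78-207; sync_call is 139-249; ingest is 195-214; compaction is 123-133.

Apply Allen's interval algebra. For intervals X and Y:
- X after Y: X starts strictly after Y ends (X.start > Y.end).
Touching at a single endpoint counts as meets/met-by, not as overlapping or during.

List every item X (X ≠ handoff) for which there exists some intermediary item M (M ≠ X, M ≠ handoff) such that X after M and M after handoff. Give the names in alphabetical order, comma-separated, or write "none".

Target handoff = [68, 99].
Intermediaries M with M after handoff: build, compaction, ingest, lunch, rehearsal, retro, standup, sync_call.
Via build — items with X after build: none.
Via compaction — items with X after compaction: build, ingest, lunch, rehearsal, retro, sync_call.
Via ingest — items with X after ingest: lunch, rehearsal.
Via lunch — items with X after lunch: none.
Via rehearsal — items with X after rehearsal: none.
Via retro — items with X after retro: none.
Via standup — items with X after standup: none.
Via sync_call — items with X after sync_call: lunch, rehearsal.
Union: build, ingest, lunch, rehearsal, retro, sync_call.

build, ingest, lunch, rehearsal, retro, sync_call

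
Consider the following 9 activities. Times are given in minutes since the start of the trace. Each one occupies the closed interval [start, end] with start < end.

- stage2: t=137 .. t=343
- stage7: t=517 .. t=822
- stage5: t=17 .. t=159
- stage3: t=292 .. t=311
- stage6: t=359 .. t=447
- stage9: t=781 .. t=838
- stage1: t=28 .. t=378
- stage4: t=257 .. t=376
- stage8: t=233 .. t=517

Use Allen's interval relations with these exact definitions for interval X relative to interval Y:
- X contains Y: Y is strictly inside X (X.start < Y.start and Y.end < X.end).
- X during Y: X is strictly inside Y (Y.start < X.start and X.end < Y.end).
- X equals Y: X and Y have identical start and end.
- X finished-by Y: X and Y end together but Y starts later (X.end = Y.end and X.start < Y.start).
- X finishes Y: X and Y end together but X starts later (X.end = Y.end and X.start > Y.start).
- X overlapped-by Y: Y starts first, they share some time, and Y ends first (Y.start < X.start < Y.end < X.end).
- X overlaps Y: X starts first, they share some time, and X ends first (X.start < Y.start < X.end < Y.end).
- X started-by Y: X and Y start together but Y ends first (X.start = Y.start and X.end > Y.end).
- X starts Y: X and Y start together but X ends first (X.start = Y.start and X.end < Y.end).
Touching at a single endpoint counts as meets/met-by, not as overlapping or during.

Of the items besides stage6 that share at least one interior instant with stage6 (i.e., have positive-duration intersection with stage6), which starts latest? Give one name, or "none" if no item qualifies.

stage4

Target stage6 = [t=359, t=447].
stage1 [t=28, t=378] → overlaps → candidate.
stage2 [t=137, t=343] → before → excluded.
stage3 [t=292, t=311] → before → excluded.
stage4 [t=257, t=376] → overlaps → candidate.
stage5 [t=17, t=159] → before → excluded.
stage7 [t=517, t=822] → after → excluded.
stage8 [t=233, t=517] → contains → candidate.
stage9 [t=781, t=838] → after → excluded.
Among candidates, latest start is t=257 → stage4.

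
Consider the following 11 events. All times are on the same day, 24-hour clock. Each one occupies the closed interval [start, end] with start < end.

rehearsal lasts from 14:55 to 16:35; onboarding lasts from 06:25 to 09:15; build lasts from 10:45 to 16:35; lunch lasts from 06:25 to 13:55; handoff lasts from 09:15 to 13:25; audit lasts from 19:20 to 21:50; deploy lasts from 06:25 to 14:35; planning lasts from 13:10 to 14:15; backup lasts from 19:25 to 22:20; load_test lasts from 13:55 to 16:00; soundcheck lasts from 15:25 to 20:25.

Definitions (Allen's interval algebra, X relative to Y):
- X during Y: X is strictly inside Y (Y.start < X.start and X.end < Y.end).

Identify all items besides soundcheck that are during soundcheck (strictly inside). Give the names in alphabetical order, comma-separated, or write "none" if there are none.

none

Target soundcheck = [15:25, 20:25].
audit [19:20, 21:50] → overlapped-by → no.
backup [19:25, 22:20] → overlapped-by → no.
build [10:45, 16:35] → overlaps → no.
deploy [06:25, 14:35] → before → no.
handoff [09:15, 13:25] → before → no.
load_test [13:55, 16:00] → overlaps → no.
lunch [06:25, 13:55] → before → no.
onboarding [06:25, 09:15] → before → no.
planning [13:10, 14:15] → before → no.
rehearsal [14:55, 16:35] → overlaps → no.
Result: none.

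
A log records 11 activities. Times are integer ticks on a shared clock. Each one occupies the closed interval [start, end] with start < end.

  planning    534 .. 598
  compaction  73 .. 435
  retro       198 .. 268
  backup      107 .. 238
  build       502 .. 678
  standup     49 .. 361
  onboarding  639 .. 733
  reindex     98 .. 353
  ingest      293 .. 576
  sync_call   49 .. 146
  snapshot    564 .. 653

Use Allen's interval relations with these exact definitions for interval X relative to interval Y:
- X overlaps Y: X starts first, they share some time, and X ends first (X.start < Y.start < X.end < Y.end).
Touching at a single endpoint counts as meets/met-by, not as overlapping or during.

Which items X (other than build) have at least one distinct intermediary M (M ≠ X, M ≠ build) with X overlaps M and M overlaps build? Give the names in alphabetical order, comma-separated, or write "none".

Target build = [502, 678].
Intermediaries M with M overlaps build: ingest.
Via ingest — items with X overlaps ingest: compaction, reindex, standup.
Union: compaction, reindex, standup.

compaction, reindex, standup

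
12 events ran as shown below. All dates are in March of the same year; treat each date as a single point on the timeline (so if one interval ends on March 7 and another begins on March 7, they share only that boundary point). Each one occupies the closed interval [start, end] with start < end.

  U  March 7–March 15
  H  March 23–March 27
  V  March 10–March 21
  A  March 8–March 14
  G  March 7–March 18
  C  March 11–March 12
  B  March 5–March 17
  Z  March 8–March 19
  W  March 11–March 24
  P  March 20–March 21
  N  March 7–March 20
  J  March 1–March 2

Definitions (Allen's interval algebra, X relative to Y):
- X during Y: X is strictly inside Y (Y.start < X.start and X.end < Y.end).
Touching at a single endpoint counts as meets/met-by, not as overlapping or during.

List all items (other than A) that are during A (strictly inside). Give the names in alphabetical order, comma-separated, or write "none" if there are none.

Target A = [March 8, March 14].
B [March 5, March 17] → contains → no.
C [March 11, March 12] → during → yes.
G [March 7, March 18] → contains → no.
H [March 23, March 27] → after → no.
J [March 1, March 2] → before → no.
N [March 7, March 20] → contains → no.
P [March 20, March 21] → after → no.
U [March 7, March 15] → contains → no.
V [March 10, March 21] → overlapped-by → no.
W [March 11, March 24] → overlapped-by → no.
Z [March 8, March 19] → started-by → no.
Result: C.

C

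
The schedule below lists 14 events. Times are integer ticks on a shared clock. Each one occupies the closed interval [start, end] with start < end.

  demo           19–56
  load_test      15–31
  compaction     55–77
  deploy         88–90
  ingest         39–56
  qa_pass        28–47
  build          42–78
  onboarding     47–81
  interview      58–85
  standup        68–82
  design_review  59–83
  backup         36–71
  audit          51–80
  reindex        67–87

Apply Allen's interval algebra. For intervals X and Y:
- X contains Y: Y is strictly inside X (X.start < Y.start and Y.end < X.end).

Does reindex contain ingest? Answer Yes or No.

reindex = [67, 87], ingest = [39, 56].
Actual relation of reindex to ingest: after.
Asked whether 'contains' holds → No.

No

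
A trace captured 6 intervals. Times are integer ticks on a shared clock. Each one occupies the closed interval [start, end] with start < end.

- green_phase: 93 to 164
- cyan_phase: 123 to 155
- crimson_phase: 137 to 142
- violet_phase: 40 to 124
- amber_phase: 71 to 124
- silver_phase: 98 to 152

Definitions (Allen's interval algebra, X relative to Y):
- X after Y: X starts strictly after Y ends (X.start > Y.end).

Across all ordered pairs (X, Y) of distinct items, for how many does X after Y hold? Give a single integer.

Checking all 30 ordered pairs for relation 'after'; matching pairs in alphabetical order:
(crimson_phase, amber_phase): crimson_phase after amber_phase ✓
(crimson_phase, violet_phase): crimson_phase after violet_phase ✓
Count: 2.

2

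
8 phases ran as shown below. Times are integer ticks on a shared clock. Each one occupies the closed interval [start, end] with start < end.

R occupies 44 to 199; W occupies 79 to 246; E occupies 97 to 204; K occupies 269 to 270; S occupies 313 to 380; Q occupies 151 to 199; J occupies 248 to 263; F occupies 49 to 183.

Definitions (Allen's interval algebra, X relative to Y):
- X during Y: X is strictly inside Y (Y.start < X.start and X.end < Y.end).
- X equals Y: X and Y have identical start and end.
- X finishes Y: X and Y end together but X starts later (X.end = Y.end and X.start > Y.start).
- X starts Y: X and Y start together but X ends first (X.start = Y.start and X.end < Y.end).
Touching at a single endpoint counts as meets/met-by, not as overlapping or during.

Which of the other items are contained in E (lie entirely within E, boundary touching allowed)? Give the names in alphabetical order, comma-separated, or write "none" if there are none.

Target E = [97, 204].
F [49, 183] → overlaps → no.
J [248, 263] → after → no.
K [269, 270] → after → no.
Q [151, 199] → during → yes.
R [44, 199] → overlaps → no.
S [313, 380] → after → no.
W [79, 246] → contains → no.
Result: Q.

Q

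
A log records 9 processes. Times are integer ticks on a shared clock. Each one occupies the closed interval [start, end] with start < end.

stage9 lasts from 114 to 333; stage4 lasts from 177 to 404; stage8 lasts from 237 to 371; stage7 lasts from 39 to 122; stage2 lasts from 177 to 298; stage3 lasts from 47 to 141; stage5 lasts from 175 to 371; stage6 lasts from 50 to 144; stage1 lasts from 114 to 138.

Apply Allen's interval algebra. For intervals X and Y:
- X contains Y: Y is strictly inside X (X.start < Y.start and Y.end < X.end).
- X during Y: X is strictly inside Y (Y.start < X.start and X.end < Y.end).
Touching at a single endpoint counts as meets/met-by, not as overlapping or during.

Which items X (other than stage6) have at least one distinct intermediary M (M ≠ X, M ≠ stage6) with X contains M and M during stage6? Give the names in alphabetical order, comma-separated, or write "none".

stage3

Target stage6 = [50, 144].
Intermediaries M with M during stage6: stage1.
Via stage1 — items with X contains stage1: stage3.
Union: stage3.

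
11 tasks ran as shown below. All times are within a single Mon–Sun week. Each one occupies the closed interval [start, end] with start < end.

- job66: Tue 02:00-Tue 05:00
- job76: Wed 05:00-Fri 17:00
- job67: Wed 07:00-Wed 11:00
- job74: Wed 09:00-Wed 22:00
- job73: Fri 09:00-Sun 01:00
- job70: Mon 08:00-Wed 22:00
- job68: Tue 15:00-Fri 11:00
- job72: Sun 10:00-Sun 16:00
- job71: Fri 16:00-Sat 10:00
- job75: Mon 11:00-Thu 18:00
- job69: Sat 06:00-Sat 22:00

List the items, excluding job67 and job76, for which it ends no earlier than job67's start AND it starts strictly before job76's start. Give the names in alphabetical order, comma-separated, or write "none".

Conditions: its end is no earlier than job67's start (X.end >= Wed 07:00) AND its start is strictly before job76's start (X.start < Wed 05:00).
job66: end Tue 05:00 >= Wed 07:00? ✗; start Tue 02:00 < Wed 05:00? ✓ → no.
job68: end Fri 11:00 >= Wed 07:00? ✓; start Tue 15:00 < Wed 05:00? ✓ → yes.
job69: end Sat 22:00 >= Wed 07:00? ✓; start Sat 06:00 < Wed 05:00? ✗ → no.
job70: end Wed 22:00 >= Wed 07:00? ✓; start Mon 08:00 < Wed 05:00? ✓ → yes.
job71: end Sat 10:00 >= Wed 07:00? ✓; start Fri 16:00 < Wed 05:00? ✗ → no.
job72: end Sun 16:00 >= Wed 07:00? ✓; start Sun 10:00 < Wed 05:00? ✗ → no.
job73: end Sun 01:00 >= Wed 07:00? ✓; start Fri 09:00 < Wed 05:00? ✗ → no.
job74: end Wed 22:00 >= Wed 07:00? ✓; start Wed 09:00 < Wed 05:00? ✗ → no.
job75: end Thu 18:00 >= Wed 07:00? ✓; start Mon 11:00 < Wed 05:00? ✓ → yes.
Result: job68, job70, job75.

job68, job70, job75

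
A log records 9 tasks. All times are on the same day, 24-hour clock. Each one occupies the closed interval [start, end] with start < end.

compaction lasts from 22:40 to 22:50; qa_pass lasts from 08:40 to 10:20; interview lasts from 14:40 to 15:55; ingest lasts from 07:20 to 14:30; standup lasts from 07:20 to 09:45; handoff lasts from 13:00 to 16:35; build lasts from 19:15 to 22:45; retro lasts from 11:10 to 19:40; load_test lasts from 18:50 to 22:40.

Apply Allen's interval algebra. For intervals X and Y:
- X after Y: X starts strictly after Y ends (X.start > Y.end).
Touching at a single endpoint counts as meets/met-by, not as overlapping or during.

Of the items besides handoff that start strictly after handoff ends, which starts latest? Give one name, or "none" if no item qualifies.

compaction

Target handoff = [13:00, 16:35].
build [19:15, 22:45] → after → candidate.
compaction [22:40, 22:50] → after → candidate.
ingest [07:20, 14:30] → overlaps → excluded.
interview [14:40, 15:55] → during → excluded.
load_test [18:50, 22:40] → after → candidate.
qa_pass [08:40, 10:20] → before → excluded.
retro [11:10, 19:40] → contains → excluded.
standup [07:20, 09:45] → before → excluded.
Among candidates, latest start is 22:40 → compaction.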